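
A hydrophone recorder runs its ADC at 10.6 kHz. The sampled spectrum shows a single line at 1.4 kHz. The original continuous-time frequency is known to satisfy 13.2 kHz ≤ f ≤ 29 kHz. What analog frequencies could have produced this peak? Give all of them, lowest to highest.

Frequencies that alias to 1.4 kHz are k·fs ± 1.4 kHz for integer k ≥ 0.
k=0: 1.4 kHz.
k=1: 9.2 kHz, 12 kHz.
k=2: 19.8 kHz, 22.6 kHz.
k=3: 30.4 kHz, 33.2 kHz.
Within [13.2 kHz, 29 kHz]: 19.8 kHz, 22.6 kHz.

19.8 kHz, 22.6 kHz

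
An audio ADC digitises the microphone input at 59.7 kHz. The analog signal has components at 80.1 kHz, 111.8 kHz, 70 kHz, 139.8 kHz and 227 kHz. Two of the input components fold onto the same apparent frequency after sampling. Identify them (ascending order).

80.1 kHz, 139.8 kHz

fs/2 = 29.85 kHz.
80.1 kHz mod fs = 20.4 kHz.
20.4 kHz ≤ fs/2 = 29.85 kHz, appears at 20.4 kHz.
111.8 kHz mod fs = 52.1 kHz.
52.1 kHz > fs/2 = 29.85 kHz, folds to fs − 52.1 kHz = 7.6 kHz.
70 kHz mod fs = 10.3 kHz.
10.3 kHz ≤ fs/2 = 29.85 kHz, appears at 10.3 kHz.
139.8 kHz mod fs = 20.4 kHz.
20.4 kHz ≤ fs/2 = 29.85 kHz, appears at 20.4 kHz.
227 kHz mod fs = 47.9 kHz.
47.9 kHz > fs/2 = 29.85 kHz, folds to fs − 47.9 kHz = 11.8 kHz.
80.1 kHz and 139.8 kHz both map to 20.4 kHz.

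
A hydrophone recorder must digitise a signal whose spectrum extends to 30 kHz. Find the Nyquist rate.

Nyquist rate = 2 × 30 kHz = 60 kHz.

60 kHz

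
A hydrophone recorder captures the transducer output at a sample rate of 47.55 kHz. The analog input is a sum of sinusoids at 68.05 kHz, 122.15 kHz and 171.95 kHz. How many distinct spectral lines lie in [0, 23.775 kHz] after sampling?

2

fs/2 = 23.775 kHz.
68.05 kHz mod fs = 20.5 kHz.
20.5 kHz ≤ fs/2 = 23.775 kHz, appears at 20.5 kHz.
122.15 kHz mod fs = 27.05 kHz.
27.05 kHz > fs/2 = 23.775 kHz, folds to fs − 27.05 kHz = 20.5 kHz.
171.95 kHz mod fs = 29.3 kHz.
29.3 kHz > fs/2 = 23.775 kHz, folds to fs − 29.3 kHz = 18.25 kHz.
Distinct values: {18.25 kHz, 20.5 kHz} → 2.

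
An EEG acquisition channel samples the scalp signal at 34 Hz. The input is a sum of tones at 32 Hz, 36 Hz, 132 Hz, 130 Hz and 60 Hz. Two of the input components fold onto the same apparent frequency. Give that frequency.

2 Hz

fs/2 = 17 Hz.
32 Hz > fs/2 = 17 Hz, folds to fs − 32 Hz = 2 Hz.
36 Hz mod fs = 2 Hz.
2 Hz ≤ fs/2 = 17 Hz, appears at 2 Hz.
132 Hz mod fs = 30 Hz.
30 Hz > fs/2 = 17 Hz, folds to fs − 30 Hz = 4 Hz.
130 Hz mod fs = 28 Hz.
28 Hz > fs/2 = 17 Hz, folds to fs − 28 Hz = 6 Hz.
60 Hz mod fs = 26 Hz.
26 Hz > fs/2 = 17 Hz, folds to fs − 26 Hz = 8 Hz.
32 Hz and 36 Hz both map to 2 Hz.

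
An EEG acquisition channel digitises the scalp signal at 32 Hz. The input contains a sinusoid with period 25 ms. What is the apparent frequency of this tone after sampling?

T = 25 ms → f = 1/T = 40 Hz.
40 Hz mod fs = 8 Hz.
8 Hz ≤ fs/2 = 16 Hz, appears at 8 Hz.

8 Hz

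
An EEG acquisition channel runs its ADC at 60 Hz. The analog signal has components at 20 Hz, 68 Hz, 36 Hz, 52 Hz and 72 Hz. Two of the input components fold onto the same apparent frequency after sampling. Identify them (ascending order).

52 Hz, 68 Hz

fs/2 = 30 Hz.
20 Hz ≤ fs/2 = 30 Hz, passes unchanged.
68 Hz mod fs = 8 Hz.
8 Hz ≤ fs/2 = 30 Hz, appears at 8 Hz.
36 Hz > fs/2 = 30 Hz, folds to fs − 36 Hz = 24 Hz.
52 Hz > fs/2 = 30 Hz, folds to fs − 52 Hz = 8 Hz.
72 Hz mod fs = 12 Hz.
12 Hz ≤ fs/2 = 30 Hz, appears at 12 Hz.
52 Hz and 68 Hz both map to 8 Hz.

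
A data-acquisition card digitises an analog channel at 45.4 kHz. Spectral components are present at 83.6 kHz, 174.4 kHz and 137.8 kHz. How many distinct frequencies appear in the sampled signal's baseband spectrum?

fs/2 = 22.7 kHz.
83.6 kHz mod fs = 38.2 kHz.
38.2 kHz > fs/2 = 22.7 kHz, folds to fs − 38.2 kHz = 7.2 kHz.
174.4 kHz mod fs = 38.2 kHz.
38.2 kHz > fs/2 = 22.7 kHz, folds to fs − 38.2 kHz = 7.2 kHz.
137.8 kHz mod fs = 1.6 kHz.
1.6 kHz ≤ fs/2 = 22.7 kHz, appears at 1.6 kHz.
Distinct values: {1.6 kHz, 7.2 kHz} → 2.

2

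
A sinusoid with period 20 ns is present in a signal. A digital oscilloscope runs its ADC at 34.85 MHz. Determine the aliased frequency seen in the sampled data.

T = 20 ns → f = 1/T = 50 MHz.
50 MHz mod fs = 15.15 MHz.
15.15 MHz ≤ fs/2 = 17.425 MHz, appears at 15.15 MHz.

15.15 MHz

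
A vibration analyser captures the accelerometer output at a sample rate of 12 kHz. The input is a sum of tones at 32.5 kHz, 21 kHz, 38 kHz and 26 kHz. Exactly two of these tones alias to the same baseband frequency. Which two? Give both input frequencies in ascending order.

26 kHz, 38 kHz

fs/2 = 6 kHz.
32.5 kHz mod fs = 8.5 kHz.
8.5 kHz > fs/2 = 6 kHz, folds to fs − 8.5 kHz = 3.5 kHz.
21 kHz mod fs = 9 kHz.
9 kHz > fs/2 = 6 kHz, folds to fs − 9 kHz = 3 kHz.
38 kHz mod fs = 2 kHz.
2 kHz ≤ fs/2 = 6 kHz, appears at 2 kHz.
26 kHz mod fs = 2 kHz.
2 kHz ≤ fs/2 = 6 kHz, appears at 2 kHz.
26 kHz and 38 kHz both map to 2 kHz.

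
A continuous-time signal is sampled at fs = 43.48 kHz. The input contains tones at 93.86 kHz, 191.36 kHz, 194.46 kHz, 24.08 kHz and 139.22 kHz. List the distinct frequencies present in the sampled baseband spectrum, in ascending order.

6.9 kHz, 8.78 kHz, 17.44 kHz, 19.4 kHz, 20.54 kHz

fs/2 = 21.74 kHz.
93.86 kHz mod fs = 6.9 kHz.
6.9 kHz ≤ fs/2 = 21.74 kHz, appears at 6.9 kHz.
191.36 kHz mod fs = 17.44 kHz.
17.44 kHz ≤ fs/2 = 21.74 kHz, appears at 17.44 kHz.
194.46 kHz mod fs = 20.54 kHz.
20.54 kHz ≤ fs/2 = 21.74 kHz, appears at 20.54 kHz.
24.08 kHz > fs/2 = 21.74 kHz, folds to fs − 24.08 kHz = 19.4 kHz.
139.22 kHz mod fs = 8.78 kHz.
8.78 kHz ≤ fs/2 = 21.74 kHz, appears at 8.78 kHz.
Distinct values: {6.9 kHz, 8.78 kHz, 17.44 kHz, 19.4 kHz, 20.54 kHz}.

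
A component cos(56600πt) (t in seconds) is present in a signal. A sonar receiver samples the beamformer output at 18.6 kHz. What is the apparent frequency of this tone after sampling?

8.9 kHz

ω = 56600π rad/s → f = ω/(2π) = 28300 Hz = 28.3 kHz.
28.3 kHz mod fs = 9.7 kHz.
9.7 kHz > fs/2 = 9.3 kHz, folds to fs − 9.7 kHz = 8.9 kHz.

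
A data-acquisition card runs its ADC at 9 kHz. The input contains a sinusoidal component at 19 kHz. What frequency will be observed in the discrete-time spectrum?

1 kHz

19 kHz mod fs = 1 kHz.
1 kHz ≤ fs/2 = 4.5 kHz, appears at 1 kHz.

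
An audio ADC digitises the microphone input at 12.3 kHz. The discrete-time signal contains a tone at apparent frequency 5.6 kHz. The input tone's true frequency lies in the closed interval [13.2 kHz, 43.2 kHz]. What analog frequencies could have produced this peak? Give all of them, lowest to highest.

Frequencies that alias to 5.6 kHz are k·fs ± 5.6 kHz for integer k ≥ 0.
k=0: 5.6 kHz.
k=1: 6.7 kHz, 17.9 kHz.
k=2: 19 kHz, 30.2 kHz.
k=3: 31.3 kHz, 42.5 kHz.
k=4: 43.6 kHz, 54.8 kHz.
Within [13.2 kHz, 43.2 kHz]: 17.9 kHz, 19 kHz, 30.2 kHz, 31.3 kHz, 42.5 kHz.

17.9 kHz, 19 kHz, 30.2 kHz, 31.3 kHz, 42.5 kHz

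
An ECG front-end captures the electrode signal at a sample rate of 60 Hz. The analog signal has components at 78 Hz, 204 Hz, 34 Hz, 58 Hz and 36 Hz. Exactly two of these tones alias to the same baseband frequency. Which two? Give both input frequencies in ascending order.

36 Hz, 204 Hz

fs/2 = 30 Hz.
78 Hz mod fs = 18 Hz.
18 Hz ≤ fs/2 = 30 Hz, appears at 18 Hz.
204 Hz mod fs = 24 Hz.
24 Hz ≤ fs/2 = 30 Hz, appears at 24 Hz.
34 Hz > fs/2 = 30 Hz, folds to fs − 34 Hz = 26 Hz.
58 Hz > fs/2 = 30 Hz, folds to fs − 58 Hz = 2 Hz.
36 Hz > fs/2 = 30 Hz, folds to fs − 36 Hz = 24 Hz.
36 Hz and 204 Hz both map to 24 Hz.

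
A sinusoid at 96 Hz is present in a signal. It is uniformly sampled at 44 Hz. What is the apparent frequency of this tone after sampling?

8 Hz

96 Hz mod fs = 8 Hz.
8 Hz ≤ fs/2 = 22 Hz, appears at 8 Hz.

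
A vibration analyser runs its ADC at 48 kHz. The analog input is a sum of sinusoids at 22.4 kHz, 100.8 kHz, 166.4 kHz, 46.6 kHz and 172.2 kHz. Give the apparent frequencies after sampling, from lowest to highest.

1.4 kHz, 4.8 kHz, 19.8 kHz, 22.4 kHz

fs/2 = 24 kHz.
22.4 kHz ≤ fs/2 = 24 kHz, passes unchanged.
100.8 kHz mod fs = 4.8 kHz.
4.8 kHz ≤ fs/2 = 24 kHz, appears at 4.8 kHz.
166.4 kHz mod fs = 22.4 kHz.
22.4 kHz ≤ fs/2 = 24 kHz, appears at 22.4 kHz.
46.6 kHz > fs/2 = 24 kHz, folds to fs − 46.6 kHz = 1.4 kHz.
172.2 kHz mod fs = 28.2 kHz.
28.2 kHz > fs/2 = 24 kHz, folds to fs − 28.2 kHz = 19.8 kHz.
Distinct values: {1.4 kHz, 4.8 kHz, 19.8 kHz, 22.4 kHz}.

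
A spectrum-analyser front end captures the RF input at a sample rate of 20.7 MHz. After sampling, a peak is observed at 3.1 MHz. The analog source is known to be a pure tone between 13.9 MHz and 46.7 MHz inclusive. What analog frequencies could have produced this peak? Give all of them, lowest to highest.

Frequencies that alias to 3.1 MHz are k·fs ± 3.1 MHz for integer k ≥ 0.
k=0: 3.1 MHz.
k=1: 17.6 MHz, 23.8 MHz.
k=2: 38.3 MHz, 44.5 MHz.
k=3: 59 MHz, 65.2 MHz.
Within [13.9 MHz, 46.7 MHz]: 17.6 MHz, 23.8 MHz, 38.3 MHz, 44.5 MHz.

17.6 MHz, 23.8 MHz, 38.3 MHz, 44.5 MHz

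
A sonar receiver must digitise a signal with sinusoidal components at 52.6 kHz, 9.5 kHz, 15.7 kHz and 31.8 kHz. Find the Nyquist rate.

105.2 kHz

Highest-frequency component: 52.6 kHz.
Nyquist rate = 2 × 52.6 kHz = 105.2 kHz.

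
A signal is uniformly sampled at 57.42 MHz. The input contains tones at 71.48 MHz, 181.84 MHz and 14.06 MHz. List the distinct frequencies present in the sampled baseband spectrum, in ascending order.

fs/2 = 28.71 MHz.
71.48 MHz mod fs = 14.06 MHz.
14.06 MHz ≤ fs/2 = 28.71 MHz, appears at 14.06 MHz.
181.84 MHz mod fs = 9.58 MHz.
9.58 MHz ≤ fs/2 = 28.71 MHz, appears at 9.58 MHz.
14.06 MHz ≤ fs/2 = 28.71 MHz, passes unchanged.
Distinct values: {9.58 MHz, 14.06 MHz}.

9.58 MHz, 14.06 MHz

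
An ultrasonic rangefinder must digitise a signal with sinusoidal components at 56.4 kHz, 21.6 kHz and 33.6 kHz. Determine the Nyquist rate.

Highest-frequency component: 56.4 kHz.
Nyquist rate = 2 × 56.4 kHz = 112.8 kHz.

112.8 kHz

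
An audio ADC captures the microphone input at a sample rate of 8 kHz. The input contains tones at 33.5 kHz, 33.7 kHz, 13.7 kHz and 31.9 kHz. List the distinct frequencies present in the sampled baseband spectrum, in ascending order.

fs/2 = 4 kHz.
33.5 kHz mod fs = 1.5 kHz.
1.5 kHz ≤ fs/2 = 4 kHz, appears at 1.5 kHz.
33.7 kHz mod fs = 1.7 kHz.
1.7 kHz ≤ fs/2 = 4 kHz, appears at 1.7 kHz.
13.7 kHz mod fs = 5.7 kHz.
5.7 kHz > fs/2 = 4 kHz, folds to fs − 5.7 kHz = 2.3 kHz.
31.9 kHz mod fs = 7.9 kHz.
7.9 kHz > fs/2 = 4 kHz, folds to fs − 7.9 kHz = 0.1 kHz.
Distinct values: {0.1 kHz, 1.5 kHz, 1.7 kHz, 2.3 kHz}.

0.1 kHz, 1.5 kHz, 1.7 kHz, 2.3 kHz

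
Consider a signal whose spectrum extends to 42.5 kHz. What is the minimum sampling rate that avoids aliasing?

85 kHz

Nyquist rate = 2 × 42.5 kHz = 85 kHz.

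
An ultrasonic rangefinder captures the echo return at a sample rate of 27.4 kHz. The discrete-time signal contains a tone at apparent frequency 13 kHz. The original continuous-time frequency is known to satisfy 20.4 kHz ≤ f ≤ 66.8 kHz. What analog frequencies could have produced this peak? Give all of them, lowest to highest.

Frequencies that alias to 13 kHz are k·fs ± 13 kHz for integer k ≥ 0.
k=0: 13 kHz.
k=1: 14.4 kHz, 40.4 kHz.
k=2: 41.8 kHz, 67.8 kHz.
k=3: 69.2 kHz, 95.2 kHz.
Within [20.4 kHz, 66.8 kHz]: 40.4 kHz, 41.8 kHz.

40.4 kHz, 41.8 kHz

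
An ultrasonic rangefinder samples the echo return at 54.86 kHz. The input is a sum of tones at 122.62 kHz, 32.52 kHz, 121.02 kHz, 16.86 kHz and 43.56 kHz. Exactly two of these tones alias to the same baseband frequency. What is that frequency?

fs/2 = 27.43 kHz.
122.62 kHz mod fs = 12.9 kHz.
12.9 kHz ≤ fs/2 = 27.43 kHz, appears at 12.9 kHz.
32.52 kHz > fs/2 = 27.43 kHz, folds to fs − 32.52 kHz = 22.34 kHz.
121.02 kHz mod fs = 11.3 kHz.
11.3 kHz ≤ fs/2 = 27.43 kHz, appears at 11.3 kHz.
16.86 kHz ≤ fs/2 = 27.43 kHz, passes unchanged.
43.56 kHz > fs/2 = 27.43 kHz, folds to fs − 43.56 kHz = 11.3 kHz.
43.56 kHz and 121.02 kHz both map to 11.3 kHz.

11.3 kHz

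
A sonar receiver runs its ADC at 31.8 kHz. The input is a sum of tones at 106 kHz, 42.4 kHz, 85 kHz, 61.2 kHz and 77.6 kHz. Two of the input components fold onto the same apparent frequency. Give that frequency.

fs/2 = 15.9 kHz.
106 kHz mod fs = 10.6 kHz.
10.6 kHz ≤ fs/2 = 15.9 kHz, appears at 10.6 kHz.
42.4 kHz mod fs = 10.6 kHz.
10.6 kHz ≤ fs/2 = 15.9 kHz, appears at 10.6 kHz.
85 kHz mod fs = 21.4 kHz.
21.4 kHz > fs/2 = 15.9 kHz, folds to fs − 21.4 kHz = 10.4 kHz.
61.2 kHz mod fs = 29.4 kHz.
29.4 kHz > fs/2 = 15.9 kHz, folds to fs − 29.4 kHz = 2.4 kHz.
77.6 kHz mod fs = 14 kHz.
14 kHz ≤ fs/2 = 15.9 kHz, appears at 14 kHz.
42.4 kHz and 106 kHz both map to 10.6 kHz.

10.6 kHz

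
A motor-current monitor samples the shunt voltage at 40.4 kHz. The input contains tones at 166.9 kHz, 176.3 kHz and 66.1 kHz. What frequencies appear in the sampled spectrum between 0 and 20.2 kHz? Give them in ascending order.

5.3 kHz, 14.7 kHz

fs/2 = 20.2 kHz.
166.9 kHz mod fs = 5.3 kHz.
5.3 kHz ≤ fs/2 = 20.2 kHz, appears at 5.3 kHz.
176.3 kHz mod fs = 14.7 kHz.
14.7 kHz ≤ fs/2 = 20.2 kHz, appears at 14.7 kHz.
66.1 kHz mod fs = 25.7 kHz.
25.7 kHz > fs/2 = 20.2 kHz, folds to fs − 25.7 kHz = 14.7 kHz.
Distinct values: {5.3 kHz, 14.7 kHz}.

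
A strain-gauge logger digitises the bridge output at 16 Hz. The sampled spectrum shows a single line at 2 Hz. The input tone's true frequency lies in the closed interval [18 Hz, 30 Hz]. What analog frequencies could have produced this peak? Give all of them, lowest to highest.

18 Hz, 30 Hz

Frequencies that alias to 2 Hz are k·fs ± 2 Hz for integer k ≥ 0.
k=0: 2 Hz.
k=1: 14 Hz, 18 Hz.
k=2: 30 Hz, 34 Hz.
k=3: 46 Hz, 50 Hz.
Within [18 Hz, 30 Hz]: 18 Hz, 30 Hz.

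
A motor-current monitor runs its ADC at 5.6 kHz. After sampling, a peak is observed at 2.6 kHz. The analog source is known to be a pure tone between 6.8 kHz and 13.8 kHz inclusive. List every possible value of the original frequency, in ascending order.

Frequencies that alias to 2.6 kHz are k·fs ± 2.6 kHz for integer k ≥ 0.
k=0: 2.6 kHz.
k=1: 3 kHz, 8.2 kHz.
k=2: 8.6 kHz, 13.8 kHz.
k=3: 14.2 kHz, 19.4 kHz.
Within [6.8 kHz, 13.8 kHz]: 8.2 kHz, 8.6 kHz, 13.8 kHz.

8.2 kHz, 8.6 kHz, 13.8 kHz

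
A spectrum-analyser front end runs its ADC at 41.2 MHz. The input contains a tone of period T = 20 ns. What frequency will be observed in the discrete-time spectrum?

8.8 MHz

T = 20 ns → f = 1/T = 50 MHz.
50 MHz mod fs = 8.8 MHz.
8.8 MHz ≤ fs/2 = 20.6 MHz, appears at 8.8 MHz.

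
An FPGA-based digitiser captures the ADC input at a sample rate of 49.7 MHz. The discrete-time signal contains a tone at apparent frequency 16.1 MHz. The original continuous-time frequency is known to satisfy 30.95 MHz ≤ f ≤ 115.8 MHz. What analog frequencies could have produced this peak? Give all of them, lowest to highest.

33.6 MHz, 65.8 MHz, 83.3 MHz, 115.5 MHz

Frequencies that alias to 16.1 MHz are k·fs ± 16.1 MHz for integer k ≥ 0.
k=0: 16.1 MHz.
k=1: 33.6 MHz, 65.8 MHz.
k=2: 83.3 MHz, 115.5 MHz.
k=3: 133 MHz, 165.2 MHz.
Within [30.95 MHz, 115.8 MHz]: 33.6 MHz, 65.8 MHz, 83.3 MHz, 115.5 MHz.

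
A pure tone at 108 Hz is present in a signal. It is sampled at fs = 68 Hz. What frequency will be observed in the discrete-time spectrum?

108 Hz mod fs = 40 Hz.
40 Hz > fs/2 = 34 Hz, folds to fs − 40 Hz = 28 Hz.

28 Hz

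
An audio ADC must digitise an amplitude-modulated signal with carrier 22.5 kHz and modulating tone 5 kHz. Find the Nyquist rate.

AM sidebands sit at fc ± fm = 17.5 kHz and 27.5 kHz.
Highest-frequency component: 27.5 kHz.
Nyquist rate = 2 × 27.5 kHz = 55 kHz.

55 kHz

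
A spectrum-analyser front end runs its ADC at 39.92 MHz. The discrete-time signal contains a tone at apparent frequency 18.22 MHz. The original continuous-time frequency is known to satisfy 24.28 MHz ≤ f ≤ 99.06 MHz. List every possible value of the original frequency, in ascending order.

58.14 MHz, 61.62 MHz, 98.06 MHz

Frequencies that alias to 18.22 MHz are k·fs ± 18.22 MHz for integer k ≥ 0.
k=0: 18.22 MHz.
k=1: 21.7 MHz, 58.14 MHz.
k=2: 61.62 MHz, 98.06 MHz.
k=3: 101.54 MHz, 137.98 MHz.
Within [24.28 MHz, 99.06 MHz]: 58.14 MHz, 61.62 MHz, 98.06 MHz.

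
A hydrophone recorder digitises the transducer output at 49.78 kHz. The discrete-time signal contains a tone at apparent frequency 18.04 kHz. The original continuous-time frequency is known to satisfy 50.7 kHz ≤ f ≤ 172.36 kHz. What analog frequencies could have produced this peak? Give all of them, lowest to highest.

Frequencies that alias to 18.04 kHz are k·fs ± 18.04 kHz for integer k ≥ 0.
k=0: 18.04 kHz.
k=1: 31.74 kHz, 67.82 kHz.
k=2: 81.52 kHz, 117.6 kHz.
k=3: 131.3 kHz, 167.38 kHz.
k=4: 181.08 kHz, 217.16 kHz.
Within [50.7 kHz, 172.36 kHz]: 67.82 kHz, 81.52 kHz, 117.6 kHz, 131.3 kHz, 167.38 kHz.

67.82 kHz, 81.52 kHz, 117.6 kHz, 131.3 kHz, 167.38 kHz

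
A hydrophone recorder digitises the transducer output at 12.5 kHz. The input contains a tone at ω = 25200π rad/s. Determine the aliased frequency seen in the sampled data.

0.1 kHz

ω = 25200π rad/s → f = ω/(2π) = 12600 Hz = 12.6 kHz.
12.6 kHz mod fs = 0.1 kHz.
0.1 kHz ≤ fs/2 = 6.25 kHz, appears at 0.1 kHz.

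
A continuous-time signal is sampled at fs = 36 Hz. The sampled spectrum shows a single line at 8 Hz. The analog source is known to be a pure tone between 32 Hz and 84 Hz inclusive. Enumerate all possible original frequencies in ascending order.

Frequencies that alias to 8 Hz are k·fs ± 8 Hz for integer k ≥ 0.
k=0: 8 Hz.
k=1: 28 Hz, 44 Hz.
k=2: 64 Hz, 80 Hz.
k=3: 100 Hz, 116 Hz.
Within [32 Hz, 84 Hz]: 44 Hz, 64 Hz, 80 Hz.

44 Hz, 64 Hz, 80 Hz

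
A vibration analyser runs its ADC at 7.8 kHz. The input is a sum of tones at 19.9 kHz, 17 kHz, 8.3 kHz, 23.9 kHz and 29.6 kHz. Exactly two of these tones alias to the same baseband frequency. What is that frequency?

0.5 kHz

fs/2 = 3.9 kHz.
19.9 kHz mod fs = 4.3 kHz.
4.3 kHz > fs/2 = 3.9 kHz, folds to fs − 4.3 kHz = 3.5 kHz.
17 kHz mod fs = 1.4 kHz.
1.4 kHz ≤ fs/2 = 3.9 kHz, appears at 1.4 kHz.
8.3 kHz mod fs = 0.5 kHz.
0.5 kHz ≤ fs/2 = 3.9 kHz, appears at 0.5 kHz.
23.9 kHz mod fs = 0.5 kHz.
0.5 kHz ≤ fs/2 = 3.9 kHz, appears at 0.5 kHz.
29.6 kHz mod fs = 6.2 kHz.
6.2 kHz > fs/2 = 3.9 kHz, folds to fs − 6.2 kHz = 1.6 kHz.
8.3 kHz and 23.9 kHz both map to 0.5 kHz.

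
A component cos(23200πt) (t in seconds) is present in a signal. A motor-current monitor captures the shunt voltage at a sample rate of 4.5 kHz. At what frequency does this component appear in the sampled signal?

ω = 23200π rad/s → f = ω/(2π) = 11600 Hz = 11.6 kHz.
11.6 kHz mod fs = 2.6 kHz.
2.6 kHz > fs/2 = 2.25 kHz, folds to fs − 2.6 kHz = 1.9 kHz.

1.9 kHz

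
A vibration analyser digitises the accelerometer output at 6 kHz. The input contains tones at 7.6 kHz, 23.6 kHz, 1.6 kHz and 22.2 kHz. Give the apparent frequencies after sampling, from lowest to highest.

0.4 kHz, 1.6 kHz, 1.8 kHz

fs/2 = 3 kHz.
7.6 kHz mod fs = 1.6 kHz.
1.6 kHz ≤ fs/2 = 3 kHz, appears at 1.6 kHz.
23.6 kHz mod fs = 5.6 kHz.
5.6 kHz > fs/2 = 3 kHz, folds to fs − 5.6 kHz = 0.4 kHz.
1.6 kHz ≤ fs/2 = 3 kHz, passes unchanged.
22.2 kHz mod fs = 4.2 kHz.
4.2 kHz > fs/2 = 3 kHz, folds to fs − 4.2 kHz = 1.8 kHz.
Distinct values: {0.4 kHz, 1.6 kHz, 1.8 kHz}.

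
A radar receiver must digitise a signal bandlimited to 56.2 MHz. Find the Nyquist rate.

Nyquist rate = 2 × 56.2 MHz = 112.4 MHz.

112.4 MHz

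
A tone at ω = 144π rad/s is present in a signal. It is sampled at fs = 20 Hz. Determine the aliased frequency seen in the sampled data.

8 Hz

ω = 144π rad/s → f = ω/(2π) = 72 Hz.
72 Hz mod fs = 12 Hz.
12 Hz > fs/2 = 10 Hz, folds to fs − 12 Hz = 8 Hz.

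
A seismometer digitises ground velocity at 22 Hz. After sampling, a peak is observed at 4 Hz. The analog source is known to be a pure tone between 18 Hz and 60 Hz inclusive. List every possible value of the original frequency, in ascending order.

18 Hz, 26 Hz, 40 Hz, 48 Hz

Frequencies that alias to 4 Hz are k·fs ± 4 Hz for integer k ≥ 0.
k=0: 4 Hz.
k=1: 18 Hz, 26 Hz.
k=2: 40 Hz, 48 Hz.
k=3: 62 Hz, 70 Hz.
Within [18 Hz, 60 Hz]: 18 Hz, 26 Hz, 40 Hz, 48 Hz.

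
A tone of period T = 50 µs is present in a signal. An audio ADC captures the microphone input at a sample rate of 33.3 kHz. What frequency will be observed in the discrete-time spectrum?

13.3 kHz

T = 50 µs → f = 1/T = 20 kHz.
20 kHz > fs/2 = 16.65 kHz, folds to fs − 20 kHz = 13.3 kHz.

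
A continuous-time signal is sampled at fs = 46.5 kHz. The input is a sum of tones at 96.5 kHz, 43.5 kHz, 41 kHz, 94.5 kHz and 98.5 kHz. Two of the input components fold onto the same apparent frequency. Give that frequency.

fs/2 = 23.25 kHz.
96.5 kHz mod fs = 3.5 kHz.
3.5 kHz ≤ fs/2 = 23.25 kHz, appears at 3.5 kHz.
43.5 kHz > fs/2 = 23.25 kHz, folds to fs − 43.5 kHz = 3 kHz.
41 kHz > fs/2 = 23.25 kHz, folds to fs − 41 kHz = 5.5 kHz.
94.5 kHz mod fs = 1.5 kHz.
1.5 kHz ≤ fs/2 = 23.25 kHz, appears at 1.5 kHz.
98.5 kHz mod fs = 5.5 kHz.
5.5 kHz ≤ fs/2 = 23.25 kHz, appears at 5.5 kHz.
41 kHz and 98.5 kHz both map to 5.5 kHz.

5.5 kHz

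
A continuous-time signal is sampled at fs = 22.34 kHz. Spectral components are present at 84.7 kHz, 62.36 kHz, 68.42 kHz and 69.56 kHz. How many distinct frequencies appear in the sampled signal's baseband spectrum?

3

fs/2 = 11.17 kHz.
84.7 kHz mod fs = 17.68 kHz.
17.68 kHz > fs/2 = 11.17 kHz, folds to fs − 17.68 kHz = 4.66 kHz.
62.36 kHz mod fs = 17.68 kHz.
17.68 kHz > fs/2 = 11.17 kHz, folds to fs − 17.68 kHz = 4.66 kHz.
68.42 kHz mod fs = 1.4 kHz.
1.4 kHz ≤ fs/2 = 11.17 kHz, appears at 1.4 kHz.
69.56 kHz mod fs = 2.54 kHz.
2.54 kHz ≤ fs/2 = 11.17 kHz, appears at 2.54 kHz.
Distinct values: {1.4 kHz, 2.54 kHz, 4.66 kHz} → 3.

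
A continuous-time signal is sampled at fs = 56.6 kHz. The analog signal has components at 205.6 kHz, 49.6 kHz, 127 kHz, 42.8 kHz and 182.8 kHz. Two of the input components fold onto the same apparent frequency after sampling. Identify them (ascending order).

fs/2 = 28.3 kHz.
205.6 kHz mod fs = 35.8 kHz.
35.8 kHz > fs/2 = 28.3 kHz, folds to fs − 35.8 kHz = 20.8 kHz.
49.6 kHz > fs/2 = 28.3 kHz, folds to fs − 49.6 kHz = 7 kHz.
127 kHz mod fs = 13.8 kHz.
13.8 kHz ≤ fs/2 = 28.3 kHz, appears at 13.8 kHz.
42.8 kHz > fs/2 = 28.3 kHz, folds to fs − 42.8 kHz = 13.8 kHz.
182.8 kHz mod fs = 13 kHz.
13 kHz ≤ fs/2 = 28.3 kHz, appears at 13 kHz.
42.8 kHz and 127 kHz both map to 13.8 kHz.

42.8 kHz, 127 kHz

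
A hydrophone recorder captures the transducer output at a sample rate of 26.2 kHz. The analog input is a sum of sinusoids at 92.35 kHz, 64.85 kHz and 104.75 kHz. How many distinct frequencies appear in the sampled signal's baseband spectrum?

fs/2 = 13.1 kHz.
92.35 kHz mod fs = 13.75 kHz.
13.75 kHz > fs/2 = 13.1 kHz, folds to fs − 13.75 kHz = 12.45 kHz.
64.85 kHz mod fs = 12.45 kHz.
12.45 kHz ≤ fs/2 = 13.1 kHz, appears at 12.45 kHz.
104.75 kHz mod fs = 26.15 kHz.
26.15 kHz > fs/2 = 13.1 kHz, folds to fs − 26.15 kHz = 0.05 kHz.
Distinct values: {0.05 kHz, 12.45 kHz} → 2.

2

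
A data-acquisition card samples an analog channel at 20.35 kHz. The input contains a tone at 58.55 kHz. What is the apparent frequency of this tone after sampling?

58.55 kHz mod fs = 17.85 kHz.
17.85 kHz > fs/2 = 10.175 kHz, folds to fs − 17.85 kHz = 2.5 kHz.

2.5 kHz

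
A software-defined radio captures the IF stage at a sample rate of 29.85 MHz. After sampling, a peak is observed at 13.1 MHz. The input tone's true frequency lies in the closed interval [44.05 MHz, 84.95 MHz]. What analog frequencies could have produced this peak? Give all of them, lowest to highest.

Frequencies that alias to 13.1 MHz are k·fs ± 13.1 MHz for integer k ≥ 0.
k=0: 13.1 MHz.
k=1: 16.75 MHz, 42.95 MHz.
k=2: 46.6 MHz, 72.8 MHz.
k=3: 76.45 MHz, 102.65 MHz.
k=4: 106.3 MHz, 132.5 MHz.
Within [44.05 MHz, 84.95 MHz]: 46.6 MHz, 72.8 MHz, 76.45 MHz.

46.6 MHz, 72.8 MHz, 76.45 MHz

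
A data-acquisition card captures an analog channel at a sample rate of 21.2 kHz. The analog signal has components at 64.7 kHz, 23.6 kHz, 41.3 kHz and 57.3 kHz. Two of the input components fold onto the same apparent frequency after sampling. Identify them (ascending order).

fs/2 = 10.6 kHz.
64.7 kHz mod fs = 1.1 kHz.
1.1 kHz ≤ fs/2 = 10.6 kHz, appears at 1.1 kHz.
23.6 kHz mod fs = 2.4 kHz.
2.4 kHz ≤ fs/2 = 10.6 kHz, appears at 2.4 kHz.
41.3 kHz mod fs = 20.1 kHz.
20.1 kHz > fs/2 = 10.6 kHz, folds to fs − 20.1 kHz = 1.1 kHz.
57.3 kHz mod fs = 14.9 kHz.
14.9 kHz > fs/2 = 10.6 kHz, folds to fs − 14.9 kHz = 6.3 kHz.
41.3 kHz and 64.7 kHz both map to 1.1 kHz.

41.3 kHz, 64.7 kHz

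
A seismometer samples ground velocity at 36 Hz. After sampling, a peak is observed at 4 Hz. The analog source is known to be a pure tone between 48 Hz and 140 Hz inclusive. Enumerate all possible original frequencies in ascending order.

Frequencies that alias to 4 Hz are k·fs ± 4 Hz for integer k ≥ 0.
k=0: 4 Hz.
k=1: 32 Hz, 40 Hz.
k=2: 68 Hz, 76 Hz.
k=3: 104 Hz, 112 Hz.
k=4: 140 Hz, 148 Hz.
k=5: 176 Hz, 184 Hz.
Within [48 Hz, 140 Hz]: 68 Hz, 76 Hz, 104 Hz, 112 Hz, 140 Hz.

68 Hz, 76 Hz, 104 Hz, 112 Hz, 140 Hz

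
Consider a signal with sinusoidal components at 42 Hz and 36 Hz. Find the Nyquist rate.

Highest-frequency component: 42 Hz.
Nyquist rate = 2 × 42 Hz = 84 Hz.

84 Hz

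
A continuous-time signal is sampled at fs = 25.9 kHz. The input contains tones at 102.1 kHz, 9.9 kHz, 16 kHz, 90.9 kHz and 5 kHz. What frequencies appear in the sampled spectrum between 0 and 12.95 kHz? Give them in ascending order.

1.5 kHz, 5 kHz, 9.9 kHz, 12.7 kHz

fs/2 = 12.95 kHz.
102.1 kHz mod fs = 24.4 kHz.
24.4 kHz > fs/2 = 12.95 kHz, folds to fs − 24.4 kHz = 1.5 kHz.
9.9 kHz ≤ fs/2 = 12.95 kHz, passes unchanged.
16 kHz > fs/2 = 12.95 kHz, folds to fs − 16 kHz = 9.9 kHz.
90.9 kHz mod fs = 13.2 kHz.
13.2 kHz > fs/2 = 12.95 kHz, folds to fs − 13.2 kHz = 12.7 kHz.
5 kHz ≤ fs/2 = 12.95 kHz, passes unchanged.
Distinct values: {1.5 kHz, 5 kHz, 9.9 kHz, 12.7 kHz}.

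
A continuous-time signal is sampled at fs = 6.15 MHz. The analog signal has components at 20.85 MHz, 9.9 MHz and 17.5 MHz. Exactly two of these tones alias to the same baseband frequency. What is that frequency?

2.4 MHz

fs/2 = 3.075 MHz.
20.85 MHz mod fs = 2.4 MHz.
2.4 MHz ≤ fs/2 = 3.075 MHz, appears at 2.4 MHz.
9.9 MHz mod fs = 3.75 MHz.
3.75 MHz > fs/2 = 3.075 MHz, folds to fs − 3.75 MHz = 2.4 MHz.
17.5 MHz mod fs = 5.2 MHz.
5.2 MHz > fs/2 = 3.075 MHz, folds to fs − 5.2 MHz = 0.95 MHz.
9.9 MHz and 20.85 MHz both map to 2.4 MHz.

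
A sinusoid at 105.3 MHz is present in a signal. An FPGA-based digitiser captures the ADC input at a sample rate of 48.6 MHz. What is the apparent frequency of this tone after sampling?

8.1 MHz

105.3 MHz mod fs = 8.1 MHz.
8.1 MHz ≤ fs/2 = 24.3 MHz, appears at 8.1 MHz.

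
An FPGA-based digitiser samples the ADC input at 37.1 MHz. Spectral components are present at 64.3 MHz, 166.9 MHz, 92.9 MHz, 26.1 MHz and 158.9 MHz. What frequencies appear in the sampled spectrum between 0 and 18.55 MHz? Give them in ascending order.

9.9 MHz, 10.5 MHz, 11 MHz, 18.4 MHz, 18.5 MHz

fs/2 = 18.55 MHz.
64.3 MHz mod fs = 27.2 MHz.
27.2 MHz > fs/2 = 18.55 MHz, folds to fs − 27.2 MHz = 9.9 MHz.
166.9 MHz mod fs = 18.5 MHz.
18.5 MHz ≤ fs/2 = 18.55 MHz, appears at 18.5 MHz.
92.9 MHz mod fs = 18.7 MHz.
18.7 MHz > fs/2 = 18.55 MHz, folds to fs − 18.7 MHz = 18.4 MHz.
26.1 MHz > fs/2 = 18.55 MHz, folds to fs − 26.1 MHz = 11 MHz.
158.9 MHz mod fs = 10.5 MHz.
10.5 MHz ≤ fs/2 = 18.55 MHz, appears at 10.5 MHz.
Distinct values: {9.9 MHz, 10.5 MHz, 11 MHz, 18.4 MHz, 18.5 MHz}.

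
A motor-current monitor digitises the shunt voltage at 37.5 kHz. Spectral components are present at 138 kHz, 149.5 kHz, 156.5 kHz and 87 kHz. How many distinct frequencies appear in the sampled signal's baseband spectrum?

3

fs/2 = 18.75 kHz.
138 kHz mod fs = 25.5 kHz.
25.5 kHz > fs/2 = 18.75 kHz, folds to fs − 25.5 kHz = 12 kHz.
149.5 kHz mod fs = 37 kHz.
37 kHz > fs/2 = 18.75 kHz, folds to fs − 37 kHz = 0.5 kHz.
156.5 kHz mod fs = 6.5 kHz.
6.5 kHz ≤ fs/2 = 18.75 kHz, appears at 6.5 kHz.
87 kHz mod fs = 12 kHz.
12 kHz ≤ fs/2 = 18.75 kHz, appears at 12 kHz.
Distinct values: {0.5 kHz, 6.5 kHz, 12 kHz} → 3.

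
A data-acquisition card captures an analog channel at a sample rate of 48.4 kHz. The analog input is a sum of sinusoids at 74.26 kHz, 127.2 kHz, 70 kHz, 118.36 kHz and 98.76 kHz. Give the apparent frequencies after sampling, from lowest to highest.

fs/2 = 24.2 kHz.
74.26 kHz mod fs = 25.86 kHz.
25.86 kHz > fs/2 = 24.2 kHz, folds to fs − 25.86 kHz = 22.54 kHz.
127.2 kHz mod fs = 30.4 kHz.
30.4 kHz > fs/2 = 24.2 kHz, folds to fs − 30.4 kHz = 18 kHz.
70 kHz mod fs = 21.6 kHz.
21.6 kHz ≤ fs/2 = 24.2 kHz, appears at 21.6 kHz.
118.36 kHz mod fs = 21.56 kHz.
21.56 kHz ≤ fs/2 = 24.2 kHz, appears at 21.56 kHz.
98.76 kHz mod fs = 1.96 kHz.
1.96 kHz ≤ fs/2 = 24.2 kHz, appears at 1.96 kHz.
Distinct values: {1.96 kHz, 18 kHz, 21.56 kHz, 21.6 kHz, 22.54 kHz}.

1.96 kHz, 18 kHz, 21.56 kHz, 21.6 kHz, 22.54 kHz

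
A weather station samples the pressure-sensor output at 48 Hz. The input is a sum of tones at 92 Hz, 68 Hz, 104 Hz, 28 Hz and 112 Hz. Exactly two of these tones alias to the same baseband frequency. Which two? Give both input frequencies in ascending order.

fs/2 = 24 Hz.
92 Hz mod fs = 44 Hz.
44 Hz > fs/2 = 24 Hz, folds to fs − 44 Hz = 4 Hz.
68 Hz mod fs = 20 Hz.
20 Hz ≤ fs/2 = 24 Hz, appears at 20 Hz.
104 Hz mod fs = 8 Hz.
8 Hz ≤ fs/2 = 24 Hz, appears at 8 Hz.
28 Hz > fs/2 = 24 Hz, folds to fs − 28 Hz = 20 Hz.
112 Hz mod fs = 16 Hz.
16 Hz ≤ fs/2 = 24 Hz, appears at 16 Hz.
28 Hz and 68 Hz both map to 20 Hz.

28 Hz, 68 Hz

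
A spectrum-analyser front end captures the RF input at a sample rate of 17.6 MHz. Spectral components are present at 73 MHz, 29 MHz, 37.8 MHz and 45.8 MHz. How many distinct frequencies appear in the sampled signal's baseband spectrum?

3

fs/2 = 8.8 MHz.
73 MHz mod fs = 2.6 MHz.
2.6 MHz ≤ fs/2 = 8.8 MHz, appears at 2.6 MHz.
29 MHz mod fs = 11.4 MHz.
11.4 MHz > fs/2 = 8.8 MHz, folds to fs − 11.4 MHz = 6.2 MHz.
37.8 MHz mod fs = 2.6 MHz.
2.6 MHz ≤ fs/2 = 8.8 MHz, appears at 2.6 MHz.
45.8 MHz mod fs = 10.6 MHz.
10.6 MHz > fs/2 = 8.8 MHz, folds to fs − 10.6 MHz = 7 MHz.
Distinct values: {2.6 MHz, 6.2 MHz, 7 MHz} → 3.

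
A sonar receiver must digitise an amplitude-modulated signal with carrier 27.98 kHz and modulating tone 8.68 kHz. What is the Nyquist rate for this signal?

AM sidebands sit at fc ± fm = 19.3 kHz and 36.66 kHz.
Highest-frequency component: 36.66 kHz.
Nyquist rate = 2 × 36.66 kHz = 73.32 kHz.

73.32 kHz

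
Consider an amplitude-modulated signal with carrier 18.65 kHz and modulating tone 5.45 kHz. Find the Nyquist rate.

48.2 kHz

AM sidebands sit at fc ± fm = 13.2 kHz and 24.1 kHz.
Highest-frequency component: 24.1 kHz.
Nyquist rate = 2 × 24.1 kHz = 48.2 kHz.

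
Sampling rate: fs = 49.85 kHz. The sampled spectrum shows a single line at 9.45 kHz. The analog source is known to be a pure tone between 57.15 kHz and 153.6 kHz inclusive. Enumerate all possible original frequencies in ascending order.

59.3 kHz, 90.25 kHz, 109.15 kHz, 140.1 kHz

Frequencies that alias to 9.45 kHz are k·fs ± 9.45 kHz for integer k ≥ 0.
k=0: 9.45 kHz.
k=1: 40.4 kHz, 59.3 kHz.
k=2: 90.25 kHz, 109.15 kHz.
k=3: 140.1 kHz, 159 kHz.
k=4: 189.95 kHz, 208.85 kHz.
Within [57.15 kHz, 153.6 kHz]: 59.3 kHz, 90.25 kHz, 109.15 kHz, 140.1 kHz.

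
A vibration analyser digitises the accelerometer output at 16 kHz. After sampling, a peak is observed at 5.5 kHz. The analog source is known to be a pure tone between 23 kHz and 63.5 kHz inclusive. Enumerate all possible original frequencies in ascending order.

Frequencies that alias to 5.5 kHz are k·fs ± 5.5 kHz for integer k ≥ 0.
k=0: 5.5 kHz.
k=1: 10.5 kHz, 21.5 kHz.
k=2: 26.5 kHz, 37.5 kHz.
k=3: 42.5 kHz, 53.5 kHz.
k=4: 58.5 kHz, 69.5 kHz.
k=5: 74.5 kHz, 85.5 kHz.
Within [23 kHz, 63.5 kHz]: 26.5 kHz, 37.5 kHz, 42.5 kHz, 53.5 kHz, 58.5 kHz.

26.5 kHz, 37.5 kHz, 42.5 kHz, 53.5 kHz, 58.5 kHz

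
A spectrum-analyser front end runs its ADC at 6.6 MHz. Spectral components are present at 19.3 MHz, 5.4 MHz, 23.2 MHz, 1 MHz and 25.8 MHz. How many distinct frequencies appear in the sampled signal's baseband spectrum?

fs/2 = 3.3 MHz.
19.3 MHz mod fs = 6.1 MHz.
6.1 MHz > fs/2 = 3.3 MHz, folds to fs − 6.1 MHz = 0.5 MHz.
5.4 MHz > fs/2 = 3.3 MHz, folds to fs − 5.4 MHz = 1.2 MHz.
23.2 MHz mod fs = 3.4 MHz.
3.4 MHz > fs/2 = 3.3 MHz, folds to fs − 3.4 MHz = 3.2 MHz.
1 MHz ≤ fs/2 = 3.3 MHz, passes unchanged.
25.8 MHz mod fs = 6 MHz.
6 MHz > fs/2 = 3.3 MHz, folds to fs − 6 MHz = 0.6 MHz.
Distinct values: {0.5 MHz, 0.6 MHz, 1 MHz, 1.2 MHz, 3.2 MHz} → 5.

5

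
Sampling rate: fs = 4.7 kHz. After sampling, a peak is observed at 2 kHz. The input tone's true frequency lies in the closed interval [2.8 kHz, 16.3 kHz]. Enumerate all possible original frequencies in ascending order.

6.7 kHz, 7.4 kHz, 11.4 kHz, 12.1 kHz, 16.1 kHz

Frequencies that alias to 2 kHz are k·fs ± 2 kHz for integer k ≥ 0.
k=0: 2 kHz.
k=1: 2.7 kHz, 6.7 kHz.
k=2: 7.4 kHz, 11.4 kHz.
k=3: 12.1 kHz, 16.1 kHz.
k=4: 16.8 kHz, 20.8 kHz.
Within [2.8 kHz, 16.3 kHz]: 6.7 kHz, 7.4 kHz, 11.4 kHz, 12.1 kHz, 16.1 kHz.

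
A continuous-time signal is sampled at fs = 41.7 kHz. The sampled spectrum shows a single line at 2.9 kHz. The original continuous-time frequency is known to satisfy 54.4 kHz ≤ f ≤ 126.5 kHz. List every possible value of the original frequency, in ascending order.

80.5 kHz, 86.3 kHz, 122.2 kHz

Frequencies that alias to 2.9 kHz are k·fs ± 2.9 kHz for integer k ≥ 0.
k=0: 2.9 kHz.
k=1: 38.8 kHz, 44.6 kHz.
k=2: 80.5 kHz, 86.3 kHz.
k=3: 122.2 kHz, 128 kHz.
k=4: 163.9 kHz, 169.7 kHz.
Within [54.4 kHz, 126.5 kHz]: 80.5 kHz, 86.3 kHz, 122.2 kHz.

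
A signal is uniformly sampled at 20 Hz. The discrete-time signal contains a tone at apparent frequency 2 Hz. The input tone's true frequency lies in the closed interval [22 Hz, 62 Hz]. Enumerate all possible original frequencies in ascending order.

22 Hz, 38 Hz, 42 Hz, 58 Hz, 62 Hz

Frequencies that alias to 2 Hz are k·fs ± 2 Hz for integer k ≥ 0.
k=0: 2 Hz.
k=1: 18 Hz, 22 Hz.
k=2: 38 Hz, 42 Hz.
k=3: 58 Hz, 62 Hz.
k=4: 78 Hz, 82 Hz.
Within [22 Hz, 62 Hz]: 22 Hz, 38 Hz, 42 Hz, 58 Hz, 62 Hz.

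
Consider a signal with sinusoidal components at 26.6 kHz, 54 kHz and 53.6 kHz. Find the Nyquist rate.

Highest-frequency component: 54 kHz.
Nyquist rate = 2 × 54 kHz = 108 kHz.

108 kHz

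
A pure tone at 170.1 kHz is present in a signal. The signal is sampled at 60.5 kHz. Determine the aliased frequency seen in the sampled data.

170.1 kHz mod fs = 49.1 kHz.
49.1 kHz > fs/2 = 30.25 kHz, folds to fs − 49.1 kHz = 11.4 kHz.

11.4 kHz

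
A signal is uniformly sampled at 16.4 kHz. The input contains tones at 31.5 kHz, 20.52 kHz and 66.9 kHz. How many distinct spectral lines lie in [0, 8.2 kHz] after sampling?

fs/2 = 8.2 kHz.
31.5 kHz mod fs = 15.1 kHz.
15.1 kHz > fs/2 = 8.2 kHz, folds to fs − 15.1 kHz = 1.3 kHz.
20.52 kHz mod fs = 4.12 kHz.
4.12 kHz ≤ fs/2 = 8.2 kHz, appears at 4.12 kHz.
66.9 kHz mod fs = 1.3 kHz.
1.3 kHz ≤ fs/2 = 8.2 kHz, appears at 1.3 kHz.
Distinct values: {1.3 kHz, 4.12 kHz} → 2.

2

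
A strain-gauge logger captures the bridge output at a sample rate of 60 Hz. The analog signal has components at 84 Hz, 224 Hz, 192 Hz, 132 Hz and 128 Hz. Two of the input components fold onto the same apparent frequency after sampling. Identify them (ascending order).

fs/2 = 30 Hz.
84 Hz mod fs = 24 Hz.
24 Hz ≤ fs/2 = 30 Hz, appears at 24 Hz.
224 Hz mod fs = 44 Hz.
44 Hz > fs/2 = 30 Hz, folds to fs − 44 Hz = 16 Hz.
192 Hz mod fs = 12 Hz.
12 Hz ≤ fs/2 = 30 Hz, appears at 12 Hz.
132 Hz mod fs = 12 Hz.
12 Hz ≤ fs/2 = 30 Hz, appears at 12 Hz.
128 Hz mod fs = 8 Hz.
8 Hz ≤ fs/2 = 30 Hz, appears at 8 Hz.
132 Hz and 192 Hz both map to 12 Hz.

132 Hz, 192 Hz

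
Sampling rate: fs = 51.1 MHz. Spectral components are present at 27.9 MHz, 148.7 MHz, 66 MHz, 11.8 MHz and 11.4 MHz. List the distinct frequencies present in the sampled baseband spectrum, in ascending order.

4.6 MHz, 11.4 MHz, 11.8 MHz, 14.9 MHz, 23.2 MHz

fs/2 = 25.55 MHz.
27.9 MHz > fs/2 = 25.55 MHz, folds to fs − 27.9 MHz = 23.2 MHz.
148.7 MHz mod fs = 46.5 MHz.
46.5 MHz > fs/2 = 25.55 MHz, folds to fs − 46.5 MHz = 4.6 MHz.
66 MHz mod fs = 14.9 MHz.
14.9 MHz ≤ fs/2 = 25.55 MHz, appears at 14.9 MHz.
11.8 MHz ≤ fs/2 = 25.55 MHz, passes unchanged.
11.4 MHz ≤ fs/2 = 25.55 MHz, passes unchanged.
Distinct values: {4.6 MHz, 11.4 MHz, 11.8 MHz, 14.9 MHz, 23.2 MHz}.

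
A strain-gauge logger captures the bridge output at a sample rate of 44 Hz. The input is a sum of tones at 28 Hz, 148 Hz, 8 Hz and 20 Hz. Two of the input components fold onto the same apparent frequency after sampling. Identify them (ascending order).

28 Hz, 148 Hz

fs/2 = 22 Hz.
28 Hz > fs/2 = 22 Hz, folds to fs − 28 Hz = 16 Hz.
148 Hz mod fs = 16 Hz.
16 Hz ≤ fs/2 = 22 Hz, appears at 16 Hz.
8 Hz ≤ fs/2 = 22 Hz, passes unchanged.
20 Hz ≤ fs/2 = 22 Hz, passes unchanged.
28 Hz and 148 Hz both map to 16 Hz.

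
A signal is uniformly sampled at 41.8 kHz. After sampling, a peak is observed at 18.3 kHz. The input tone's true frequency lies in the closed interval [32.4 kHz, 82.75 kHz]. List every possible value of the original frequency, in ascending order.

Frequencies that alias to 18.3 kHz are k·fs ± 18.3 kHz for integer k ≥ 0.
k=0: 18.3 kHz.
k=1: 23.5 kHz, 60.1 kHz.
k=2: 65.3 kHz, 101.9 kHz.
k=3: 107.1 kHz, 143.7 kHz.
Within [32.4 kHz, 82.75 kHz]: 60.1 kHz, 65.3 kHz.

60.1 kHz, 65.3 kHz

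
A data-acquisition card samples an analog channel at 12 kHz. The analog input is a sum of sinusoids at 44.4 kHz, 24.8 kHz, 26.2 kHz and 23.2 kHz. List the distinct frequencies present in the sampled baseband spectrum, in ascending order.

0.8 kHz, 2.2 kHz, 3.6 kHz

fs/2 = 6 kHz.
44.4 kHz mod fs = 8.4 kHz.
8.4 kHz > fs/2 = 6 kHz, folds to fs − 8.4 kHz = 3.6 kHz.
24.8 kHz mod fs = 0.8 kHz.
0.8 kHz ≤ fs/2 = 6 kHz, appears at 0.8 kHz.
26.2 kHz mod fs = 2.2 kHz.
2.2 kHz ≤ fs/2 = 6 kHz, appears at 2.2 kHz.
23.2 kHz mod fs = 11.2 kHz.
11.2 kHz > fs/2 = 6 kHz, folds to fs − 11.2 kHz = 0.8 kHz.
Distinct values: {0.8 kHz, 2.2 kHz, 3.6 kHz}.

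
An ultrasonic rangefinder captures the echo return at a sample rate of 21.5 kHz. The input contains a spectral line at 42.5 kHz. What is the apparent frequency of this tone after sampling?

0.5 kHz

42.5 kHz mod fs = 21 kHz.
21 kHz > fs/2 = 10.75 kHz, folds to fs − 21 kHz = 0.5 kHz.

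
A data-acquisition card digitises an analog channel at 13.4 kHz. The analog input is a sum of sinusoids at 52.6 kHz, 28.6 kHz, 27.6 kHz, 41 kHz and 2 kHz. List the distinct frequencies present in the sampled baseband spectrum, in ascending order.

fs/2 = 6.7 kHz.
52.6 kHz mod fs = 12.4 kHz.
12.4 kHz > fs/2 = 6.7 kHz, folds to fs − 12.4 kHz = 1 kHz.
28.6 kHz mod fs = 1.8 kHz.
1.8 kHz ≤ fs/2 = 6.7 kHz, appears at 1.8 kHz.
27.6 kHz mod fs = 0.8 kHz.
0.8 kHz ≤ fs/2 = 6.7 kHz, appears at 0.8 kHz.
41 kHz mod fs = 0.8 kHz.
0.8 kHz ≤ fs/2 = 6.7 kHz, appears at 0.8 kHz.
2 kHz ≤ fs/2 = 6.7 kHz, passes unchanged.
Distinct values: {0.8 kHz, 1 kHz, 1.8 kHz, 2 kHz}.

0.8 kHz, 1 kHz, 1.8 kHz, 2 kHz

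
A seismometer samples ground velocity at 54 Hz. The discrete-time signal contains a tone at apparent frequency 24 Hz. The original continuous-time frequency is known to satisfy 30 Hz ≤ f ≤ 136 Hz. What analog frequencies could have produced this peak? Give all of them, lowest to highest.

Frequencies that alias to 24 Hz are k·fs ± 24 Hz for integer k ≥ 0.
k=0: 24 Hz.
k=1: 30 Hz, 78 Hz.
k=2: 84 Hz, 132 Hz.
k=3: 138 Hz, 186 Hz.
Within [30 Hz, 136 Hz]: 30 Hz, 78 Hz, 84 Hz, 132 Hz.

30 Hz, 78 Hz, 84 Hz, 132 Hz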